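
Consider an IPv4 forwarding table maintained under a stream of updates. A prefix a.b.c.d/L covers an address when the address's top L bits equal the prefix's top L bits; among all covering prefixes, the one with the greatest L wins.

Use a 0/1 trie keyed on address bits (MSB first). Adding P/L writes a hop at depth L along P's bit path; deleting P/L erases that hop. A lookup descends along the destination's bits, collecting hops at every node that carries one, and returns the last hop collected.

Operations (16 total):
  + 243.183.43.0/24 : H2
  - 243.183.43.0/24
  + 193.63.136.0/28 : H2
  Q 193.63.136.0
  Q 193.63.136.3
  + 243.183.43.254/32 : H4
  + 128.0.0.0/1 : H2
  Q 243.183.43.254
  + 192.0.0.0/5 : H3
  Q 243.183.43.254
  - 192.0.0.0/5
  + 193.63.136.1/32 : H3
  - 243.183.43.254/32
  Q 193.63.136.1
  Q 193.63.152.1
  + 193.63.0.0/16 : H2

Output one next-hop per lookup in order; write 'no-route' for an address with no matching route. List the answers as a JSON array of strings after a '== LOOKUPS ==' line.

Process each operation:
  add 243.183.43.0/24 -> H2 at depth 24
  - 243.183.43.0/24 clear@24
  add 193.63.136.0/28 -> H2 at depth 28
  ? 193.63.136.0  path d0:-→d1:-→d2:-→d3:-→d4:-→d5:-→d6:-→d7:-→d8:-→d9:-→d10:-→d11:-→d12:-→d13:-→d14:-→d15:-→d16:-→d17:-→d18:-→d19:-→d20:-→d21:-→d22:-→d23:-→d24:-→d25:-→d26:-→d27:-→d28:H2  best=H2
  ? 193.63.136.3  path d0:-→d1:-→d2:-→d3:-→d4:-→d5:-→d6:-→d7:-→d8:-→d9:-→d10:-→d11:-→d12:-→d13:-→d14:-→d15:-→d16:-→d17:-→d18:-→d19:-→d20:-→d21:-→d22:-→d23:-→d24:-→d25:-→d26:-→d27:-→d28:H2  best=H2
  add 243.183.43.254/32 -> H4 at depth 32
  add 128.0.0.0/1 -> H2 at depth 1
  ? 243.183.43.254  path d0:-→d1:H2→d2:-→d3:-→d4:-→d5:-→d6:-→d7:-→d8:-→d9:-→d10:-→d11:-→d12:-→d13:-→d14:-→d15:-→d16:-→d17:-→d18:-→d19:-→d20:-→d21:-→d22:-→d23:-→d24:-→d25:-→d26:-→d27:-→d28:-→d29:-→d30:-→d31:-→d32:H4  best=H4
  add 192.0.0.0/5 -> H3 at depth 5
  ? 243.183.43.254  path d0:-→d1:H2→d2:-→d3:-→d4:-→d5:-→d6:-→d7:-→d8:-→d9:-→d10:-→d11:-→d12:-→d13:-→d14:-→d15:-→d16:-→d17:-→d18:-→d19:-→d20:-→d21:-→d22:-→d23:-→d24:-→d25:-→d26:-→d27:-→d28:-→d29:-→d30:-→d31:-→d32:H4  best=H4
  - 192.0.0.0/5 clear@5
  add 193.63.136.1/32 -> H3 at depth 32
  - 243.183.43.254/32 clear@32
  ? 193.63.136.1  path d0:-→d1:H2→d2:-→d3:-→d4:-→d5:-→d6:-→d7:-→d8:-→d9:-→d10:-→d11:-→d12:-→d13:-→d14:-→d15:-→d16:-→d17:-→d18:-→d19:-→d20:-→d21:-→d22:-→d23:-→d24:-→d25:-→d26:-→d27:-→d28:H2→d29:-→d30:-→d31:-→d32:H3  best=H3
  ? 193.63.152.1  path d0:-→d1:H2→d2:-→d3:-→d4:-→d5:-→d6:-→d7:-→d8:-→d9:-→d10:-→d11:-→d12:-→d13:-→d14:-→d15:-→d16:-→d17:-→d18:-→d19:-  best=H2
  add 193.63.0.0/16 -> H2 at depth 16

== LOOKUPS ==
["H2","H2","H4","H4","H3","H2"]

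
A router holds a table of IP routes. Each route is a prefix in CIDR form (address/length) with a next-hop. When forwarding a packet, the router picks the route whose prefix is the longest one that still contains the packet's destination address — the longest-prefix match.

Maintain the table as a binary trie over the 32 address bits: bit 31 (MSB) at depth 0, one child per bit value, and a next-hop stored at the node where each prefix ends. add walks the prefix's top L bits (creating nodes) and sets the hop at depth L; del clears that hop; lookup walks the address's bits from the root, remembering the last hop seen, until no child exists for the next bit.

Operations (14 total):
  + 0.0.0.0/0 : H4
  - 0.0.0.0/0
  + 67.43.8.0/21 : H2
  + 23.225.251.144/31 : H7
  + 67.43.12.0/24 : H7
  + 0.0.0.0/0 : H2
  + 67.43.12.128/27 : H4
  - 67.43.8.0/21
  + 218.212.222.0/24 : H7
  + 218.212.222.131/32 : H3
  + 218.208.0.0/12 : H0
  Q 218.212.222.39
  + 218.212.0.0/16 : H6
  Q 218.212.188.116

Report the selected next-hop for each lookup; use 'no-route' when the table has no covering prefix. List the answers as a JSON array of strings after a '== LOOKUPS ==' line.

Trace:
  add 0.0.0.0/0 -> H4 at depth 0
  del 0.0.0.0/0 (clear depth 0)
  add 67.43.8.0/21 -> H2 at depth 21
  add 23.225.251.144/31 -> H7 at depth 31
  add 67.43.12.0/24 -> H7 at depth 24
  add 0.0.0.0/0 -> H2 at depth 0
  add 67.43.12.128/27 -> H4 at depth 27
  del 67.43.8.0/21 (clear depth 21)
  add 218.212.222.0/24 -> H7 at depth 24
  add 218.212.222.131/32 -> H3 at depth 32
  add 218.208.0.0/12 -> H0 at depth 12
  lookup 218.212.222.39: bits 110110101101010011011110 walk d0:H2→d1:-→d2:-→d3:-→d4:-→d5:-→d6:-→d7:-→d8:-→d9:-→d10:-→d11:-→d12:H0→d13:-→d14:-→d15:-→d16:-→d17:-→d18:-→d19:-→d20:-→d21:-→d22:-→d23:-→d24:H7 -> H7
  add 218.212.0.0/16 -> H6 at depth 16
  lookup 218.212.188.116: bits 11011010110101001 walk d0:H2→d1:-→d2:-→d3:-→d4:-→d5:-→d6:-→d7:-→d8:-→d9:-→d10:-→d11:-→d12:H0→d13:-→d14:-→d15:-→d16:H6→d17:- -> H6

== LOOKUPS ==
["H7","H6"]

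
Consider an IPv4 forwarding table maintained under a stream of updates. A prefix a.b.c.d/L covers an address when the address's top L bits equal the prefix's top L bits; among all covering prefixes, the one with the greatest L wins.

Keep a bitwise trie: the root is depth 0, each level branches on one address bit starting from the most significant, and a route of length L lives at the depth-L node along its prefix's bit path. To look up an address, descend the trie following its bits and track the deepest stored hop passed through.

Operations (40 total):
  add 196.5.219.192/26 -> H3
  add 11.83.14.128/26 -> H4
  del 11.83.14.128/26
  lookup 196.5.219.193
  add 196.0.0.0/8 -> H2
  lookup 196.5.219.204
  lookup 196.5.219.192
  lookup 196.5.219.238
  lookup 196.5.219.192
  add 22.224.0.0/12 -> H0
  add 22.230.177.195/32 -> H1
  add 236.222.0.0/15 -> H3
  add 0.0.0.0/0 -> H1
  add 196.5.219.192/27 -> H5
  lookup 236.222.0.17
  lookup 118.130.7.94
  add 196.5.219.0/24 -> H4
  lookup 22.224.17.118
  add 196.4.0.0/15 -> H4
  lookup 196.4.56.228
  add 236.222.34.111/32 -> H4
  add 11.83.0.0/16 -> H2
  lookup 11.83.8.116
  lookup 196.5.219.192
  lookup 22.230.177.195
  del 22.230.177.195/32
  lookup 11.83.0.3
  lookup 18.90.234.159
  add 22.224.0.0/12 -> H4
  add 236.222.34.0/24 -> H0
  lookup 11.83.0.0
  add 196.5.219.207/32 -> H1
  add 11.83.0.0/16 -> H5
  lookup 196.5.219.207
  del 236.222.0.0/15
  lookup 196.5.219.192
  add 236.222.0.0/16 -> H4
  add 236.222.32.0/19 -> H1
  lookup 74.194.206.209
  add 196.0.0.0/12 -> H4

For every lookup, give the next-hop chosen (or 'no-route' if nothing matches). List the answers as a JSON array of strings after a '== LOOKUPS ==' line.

Process each operation:
  + 196.5.219.192/26 (H3) depth=26
  + 11.83.14.128/26 (H4) depth=26
  del 11.83.14.128/26 (clear depth 26)
  ? 196.5.219.193  path d0:-→d1:-→d2:-→d3:-→d4:-→d5:-→d6:-→d7:-→d8:-→d9:-→d10:-→d11:-→d12:-→d13:-→d14:-→d15:-→d16:-→d17:-→d18:-→d19:-→d20:-→d21:-→d22:-→d23:-→d24:-→d25:-→d26:H3  best=H3
  + 196.0.0.0/8 (H2) depth=8
  ? 196.5.219.204  path d0:-→d1:-→d2:-→d3:-→d4:-→d5:-→d6:-→d7:-→d8:H2→d9:-→d10:-→d11:-→d12:-→d13:-→d14:-→d15:-→d16:-→d17:-→d18:-→d19:-→d20:-→d21:-→d22:-→d23:-→d24:-→d25:-→d26:H3  best=H3
  ? 196.5.219.192  path d0:-→d1:-→d2:-→d3:-→d4:-→d5:-→d6:-→d7:-→d8:H2→d9:-→d10:-→d11:-→d12:-→d13:-→d14:-→d15:-→d16:-→d17:-→d18:-→d19:-→d20:-→d21:-→d22:-→d23:-→d24:-→d25:-→d26:H3  best=H3
  ? 196.5.219.238  path d0:-→d1:-→d2:-→d3:-→d4:-→d5:-→d6:-→d7:-→d8:H2→d9:-→d10:-→d11:-→d12:-→d13:-→d14:-→d15:-→d16:-→d17:-→d18:-→d19:-→d20:-→d21:-→d22:-→d23:-→d24:-→d25:-→d26:H3  best=H3
  ? 196.5.219.192  path d0:-→d1:-→d2:-→d3:-→d4:-→d5:-→d6:-→d7:-→d8:H2→d9:-→d10:-→d11:-→d12:-→d13:-→d14:-→d15:-→d16:-→d17:-→d18:-→d19:-→d20:-→d21:-→d22:-→d23:-→d24:-→d25:-→d26:H3  best=H3
  + 22.224.0.0/12 (H0) depth=12
  + 22.230.177.195/32 (H1) depth=32
  + 236.222.0.0/15 (H3) depth=15
  + 0.0.0.0/0 (H1) depth=0
  + 196.5.219.192/27 (H5) depth=27
  ? 236.222.0.17  path d0:H1→d1:-→d2:-→d3:-→d4:-→d5:-→d6:-→d7:-→d8:-→d9:-→d10:-→d11:-→d12:-→d13:-→d14:-→d15:H3  best=H3
  ? 118.130.7.94  path d0:H1→d1:-  best=H1
  + 196.5.219.0/24 (H4) depth=24
  ? 22.224.17.118  path d0:H1→d1:-→d2:-→d3:-→d4:-→d5:-→d6:-→d7:-→d8:-→d9:-→d10:-→d11:-→d12:H0→d13:-  best=H0
  + 196.4.0.0/15 (H4) depth=15
  ? 196.4.56.228  path d0:H1→d1:-→d2:-→d3:-→d4:-→d5:-→d6:-→d7:-→d8:H2→d9:-→d10:-→d11:-→d12:-→d13:-→d14:-→d15:H4  best=H4
  + 236.222.34.111/32 (H4) depth=32
  + 11.83.0.0/16 (H2) depth=16
  ? 11.83.8.116  path d0:H1→d1:-→d2:-→d3:-→d4:-→d5:-→d6:-→d7:-→d8:-→d9:-→d10:-→d11:-→d12:-→d13:-→d14:-→d15:-→d16:H2→d17:-→d18:-→d19:-→d20:-→d21:-  best=H2
  ? 196.5.219.192  path d0:H1→d1:-→d2:-→d3:-→d4:-→d5:-→d6:-→d7:-→d8:H2→d9:-→d10:-→d11:-→d12:-→d13:-→d14:-→d15:H4→d16:-→d17:-→d18:-→d19:-→d20:-→d21:-→d22:-→d23:-→d24:H4→d25:-→d26:H3→d27:H5  best=H5
  ? 22.230.177.195  path d0:H1→d1:-→d2:-→d3:-→d4:-→d5:-→d6:-→d7:-→d8:-→d9:-→d10:-→d11:-→d12:H0→d13:-→d14:-→d15:-→d16:-→d17:-→d18:-→d19:-→d20:-→d21:-→d22:-→d23:-→d24:-→d25:-→d26:-→d27:-→d28:-→d29:-→d30:-→d31:-→d32:H1  best=H1
  del 22.230.177.195/32 (clear depth 32)
  ? 11.83.0.3  path d0:H1→d1:-→d2:-→d3:-→d4:-→d5:-→d6:-→d7:-→d8:-→d9:-→d10:-→d11:-→d12:-→d13:-→d14:-→d15:-→d16:H2→d17:-→d18:-→d19:-→d20:-  best=H2
  ? 18.90.234.159  path d0:H1→d1:-→d2:-→d3:-→d4:-→d5:-  best=H1
  + 22.224.0.0/12 (H4) depth=12
  + 236.222.34.0/24 (H0) depth=24
  ? 11.83.0.0  path d0:H1→d1:-→d2:-→d3:-→d4:-→d5:-→d6:-→d7:-→d8:-→d9:-→d10:-→d11:-→d12:-→d13:-→d14:-→d15:-→d16:H2→d17:-→d18:-→d19:-→d20:-  best=H2
  + 196.5.219.207/32 (H1) depth=32
  + 11.83.0.0/16 (H5) depth=16
  ? 196.5.219.207  path d0:H1→d1:-→d2:-→d3:-→d4:-→d5:-→d6:-→d7:-→d8:H2→d9:-→d10:-→d11:-→d12:-→d13:-→d14:-→d15:H4→d16:-→d17:-→d18:-→d19:-→d20:-→d21:-→d22:-→d23:-→d24:H4→d25:-→d26:H3→d27:H5→d28:-→d29:-→d30:-→d31:-→d32:H1  best=H1
  del 236.222.0.0/15 (clear depth 15)
  ? 196.5.219.192  path d0:H1→d1:-→d2:-→d3:-→d4:-→d5:-→d6:-→d7:-→d8:H2→d9:-→d10:-→d11:-→d12:-→d13:-→d14:-→d15:H4→d16:-→d17:-→d18:-→d19:-→d20:-→d21:-→d22:-→d23:-→d24:H4→d25:-→d26:H3→d27:H5→d28:-  best=H5
  + 236.222.0.0/16 (H4) depth=16
  + 236.222.32.0/19 (H1) depth=19
  ? 74.194.206.209  path d0:H1→d1:-  best=H1
  + 196.0.0.0/12 (H4) depth=12

== LOOKUPS ==
["H3","H3","H3","H3","H3","H3","H1","H0","H4","H2","H5","H1","H2","H1","H2","H1","H5","H1"]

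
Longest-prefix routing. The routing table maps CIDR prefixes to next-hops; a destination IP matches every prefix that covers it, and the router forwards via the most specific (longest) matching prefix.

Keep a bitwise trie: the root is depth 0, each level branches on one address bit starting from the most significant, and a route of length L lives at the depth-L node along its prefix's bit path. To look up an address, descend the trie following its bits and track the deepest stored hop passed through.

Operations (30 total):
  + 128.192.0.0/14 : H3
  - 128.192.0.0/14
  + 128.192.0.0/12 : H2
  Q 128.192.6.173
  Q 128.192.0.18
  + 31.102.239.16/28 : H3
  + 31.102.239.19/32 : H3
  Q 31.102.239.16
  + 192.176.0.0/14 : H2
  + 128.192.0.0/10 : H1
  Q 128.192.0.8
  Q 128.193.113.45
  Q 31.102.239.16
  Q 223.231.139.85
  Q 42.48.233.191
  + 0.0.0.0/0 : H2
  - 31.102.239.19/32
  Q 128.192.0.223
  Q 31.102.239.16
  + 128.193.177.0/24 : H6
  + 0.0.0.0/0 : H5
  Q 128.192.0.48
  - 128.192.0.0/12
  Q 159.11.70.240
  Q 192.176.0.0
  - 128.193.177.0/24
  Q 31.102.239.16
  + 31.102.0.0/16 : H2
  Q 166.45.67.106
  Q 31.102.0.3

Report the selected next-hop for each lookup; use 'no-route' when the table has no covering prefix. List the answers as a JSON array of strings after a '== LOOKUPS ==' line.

Process each operation:
  + 128.192.0.0/14 (H3) depth=14
  del 128.192.0.0/14 (clear depth 14)
  + 128.192.0.0/12 (H2) depth=12
  Q 128.192.6.173: descend 10000000110000 ; hops seen [H2] ; pick H2
  Q 128.192.0.18: descend 10000000110000 ; hops seen [H2] ; pick H2
  + 31.102.239.16/28 (H3) depth=28
  + 31.102.239.19/32 (H3) depth=32
  Q 31.102.239.16: descend 000111110110011011101111000100 ; hops seen [H3] ; pick H3
  + 192.176.0.0/14 (H2) depth=14
  + 128.192.0.0/10 (H1) depth=10
  Q 128.192.0.8: descend 10000000110000 ; hops seen [H1,H2] ; pick H2
  Q 128.193.113.45: descend 10000000110000 ; hops seen [H1,H2] ; pick H2
  Q 31.102.239.16: descend 000111110110011011101111000100 ; hops seen [H3] ; pick H3
  Q 223.231.139.85: descend 110 ; hops seen [∅] ; pick no-route
  Q 42.48.233.191: descend 00 ; hops seen [∅] ; pick no-route
  + 0.0.0.0/0 (H2) depth=0
  del 31.102.239.19/32 (clear depth 32)
  Q 128.192.0.223: descend 10000000110000 ; hops seen [H2,H1,H2] ; pick H2
  Q 31.102.239.16: descend 000111110110011011101111000100 ; hops seen [H2,H3] ; pick H3
  + 128.193.177.0/24 (H6) depth=24
  + 0.0.0.0/0 (H5) depth=0
  Q 128.192.0.48: descend 100000001100000 ; hops seen [H5,H1,H2] ; pick H2
  del 128.192.0.0/12 (clear depth 12)
  Q 159.11.70.240: descend 100 ; hops seen [H5] ; pick H5
  Q 192.176.0.0: descend 11000000101100 ; hops seen [H5,H2] ; pick H2
  del 128.193.177.0/24 (clear depth 24)
  Q 31.102.239.16: descend 000111110110011011101111000100 ; hops seen [H5,H3] ; pick H3
  + 31.102.0.0/16 (H2) depth=16
  Q 166.45.67.106: descend 10 ; hops seen [H5] ; pick H5
  Q 31.102.0.3: descend 0001111101100110 ; hops seen [H5,H2] ; pick H2

== LOOKUPS ==
["H2","H2","H3","H2","H2","H3","no-route","no-route","H2","H3","H2","H5","H2","H3","H5","H2"]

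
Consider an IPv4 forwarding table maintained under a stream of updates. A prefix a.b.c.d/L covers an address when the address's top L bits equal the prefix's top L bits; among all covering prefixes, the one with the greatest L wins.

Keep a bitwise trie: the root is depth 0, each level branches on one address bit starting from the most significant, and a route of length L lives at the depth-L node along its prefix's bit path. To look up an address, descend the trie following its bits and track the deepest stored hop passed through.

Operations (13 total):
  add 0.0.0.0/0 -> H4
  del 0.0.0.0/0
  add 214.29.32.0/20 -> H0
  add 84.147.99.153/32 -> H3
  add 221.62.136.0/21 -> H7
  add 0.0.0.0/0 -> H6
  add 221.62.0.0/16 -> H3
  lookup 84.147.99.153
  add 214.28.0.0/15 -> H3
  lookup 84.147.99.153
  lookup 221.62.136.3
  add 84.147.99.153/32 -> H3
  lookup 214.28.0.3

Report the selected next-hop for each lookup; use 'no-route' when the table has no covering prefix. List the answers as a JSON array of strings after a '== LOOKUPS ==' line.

Apply in order:
  + 0.0.0.0/0 (H4) depth=0
  del 0.0.0.0/0 (clear depth 0)
  + 214.29.32.0/20 (H0) depth=20
  + 84.147.99.153/32 (H3) depth=32
  + 221.62.136.0/21 (H7) depth=21
  + 0.0.0.0/0 (H6) depth=0
  + 221.62.0.0/16 (H3) depth=16
  lookup 84.147.99.153: bits 01010100100100110110001110011001 walk d0:H6→d1:-→d2:-→d3:-→d4:-→d5:-→d6:-→d7:-→d8:-→d9:-→d10:-→d11:-→d12:-→d13:-→d14:-→d15:-→d16:-→d17:-→d18:-→d19:-→d20:-→d21:-→d22:-→d23:-→d24:-→d25:-→d26:-→d27:-→d28:-→d29:-→d30:-→d31:-→d32:H3 -> H3
  + 214.28.0.0/15 (H3) depth=15
  lookup 84.147.99.153: bits 01010100100100110110001110011001 walk d0:H6→d1:-→d2:-→d3:-→d4:-→d5:-→d6:-→d7:-→d8:-→d9:-→d10:-→d11:-→d12:-→d13:-→d14:-→d15:-→d16:-→d17:-→d18:-→d19:-→d20:-→d21:-→d22:-→d23:-→d24:-→d25:-→d26:-→d27:-→d28:-→d29:-→d30:-→d31:-→d32:H3 -> H3
  lookup 221.62.136.3: bits 110111010011111010001 walk d0:H6→d1:-→d2:-→d3:-→d4:-→d5:-→d6:-→d7:-→d8:-→d9:-→d10:-→d11:-→d12:-→d13:-→d14:-→d15:-→d16:H3→d17:-→d18:-→d19:-→d20:-→d21:H7 -> H7
  + 84.147.99.153/32 (H3) depth=32
  lookup 214.28.0.3: bits 110101100001110 walk d0:H6→d1:-→d2:-→d3:-→d4:-→d5:-→d6:-→d7:-→d8:-→d9:-→d10:-→d11:-→d12:-→d13:-→d14:-→d15:H3 -> H3

== LOOKUPS ==
["H3","H3","H7","H3"]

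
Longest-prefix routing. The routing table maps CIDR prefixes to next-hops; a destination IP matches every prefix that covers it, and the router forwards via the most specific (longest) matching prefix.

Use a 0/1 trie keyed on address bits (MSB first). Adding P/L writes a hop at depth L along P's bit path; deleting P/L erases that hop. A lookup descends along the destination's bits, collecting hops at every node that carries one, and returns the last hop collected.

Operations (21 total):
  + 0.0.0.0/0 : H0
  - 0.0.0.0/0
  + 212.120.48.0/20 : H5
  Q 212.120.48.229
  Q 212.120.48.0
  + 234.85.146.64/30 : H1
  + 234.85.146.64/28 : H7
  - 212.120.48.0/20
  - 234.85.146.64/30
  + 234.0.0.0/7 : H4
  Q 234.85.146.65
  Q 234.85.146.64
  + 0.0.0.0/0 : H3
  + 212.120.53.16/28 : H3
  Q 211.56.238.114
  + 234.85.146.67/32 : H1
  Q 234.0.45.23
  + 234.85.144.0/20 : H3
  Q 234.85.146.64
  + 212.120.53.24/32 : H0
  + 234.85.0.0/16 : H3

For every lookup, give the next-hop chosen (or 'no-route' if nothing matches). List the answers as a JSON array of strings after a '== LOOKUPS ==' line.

Trace:
  + 0.0.0.0/0 (H0) depth=0
  - 0.0.0.0/0 clear@0
  + 212.120.48.0/20 (H5) depth=20
  Q 212.120.48.229: descend 11010100011110000011 ; hops seen [H5] ; pick H5
  Q 212.120.48.0: descend 11010100011110000011 ; hops seen [H5] ; pick H5
  + 234.85.146.64/30 (H1) depth=30
  + 234.85.146.64/28 (H7) depth=28
  - 212.120.48.0/20 clear@20
  - 234.85.146.64/30 clear@30
  + 234.0.0.0/7 (H4) depth=7
  Q 234.85.146.65: descend 111010100101010110010010010000 ; hops seen [H4,H7] ; pick H7
  Q 234.85.146.64: descend 111010100101010110010010010000 ; hops seen [H4,H7] ; pick H7
  + 0.0.0.0/0 (H3) depth=0
  + 212.120.53.16/28 (H3) depth=28
  Q 211.56.238.114: descend 11010 ; hops seen [H3] ; pick H3
  + 234.85.146.67/32 (H1) depth=32
  Q 234.0.45.23: descend 111010100 ; hops seen [H3,H4] ; pick H4
  + 234.85.144.0/20 (H3) depth=20
  Q 234.85.146.64: descend 111010100101010110010010010000 ; hops seen [H3,H4,H3,H7] ; pick H7
  + 212.120.53.24/32 (H0) depth=32
  + 234.85.0.0/16 (H3) depth=16

== LOOKUPS ==
["H5","H5","H7","H7","H3","H4","H7"]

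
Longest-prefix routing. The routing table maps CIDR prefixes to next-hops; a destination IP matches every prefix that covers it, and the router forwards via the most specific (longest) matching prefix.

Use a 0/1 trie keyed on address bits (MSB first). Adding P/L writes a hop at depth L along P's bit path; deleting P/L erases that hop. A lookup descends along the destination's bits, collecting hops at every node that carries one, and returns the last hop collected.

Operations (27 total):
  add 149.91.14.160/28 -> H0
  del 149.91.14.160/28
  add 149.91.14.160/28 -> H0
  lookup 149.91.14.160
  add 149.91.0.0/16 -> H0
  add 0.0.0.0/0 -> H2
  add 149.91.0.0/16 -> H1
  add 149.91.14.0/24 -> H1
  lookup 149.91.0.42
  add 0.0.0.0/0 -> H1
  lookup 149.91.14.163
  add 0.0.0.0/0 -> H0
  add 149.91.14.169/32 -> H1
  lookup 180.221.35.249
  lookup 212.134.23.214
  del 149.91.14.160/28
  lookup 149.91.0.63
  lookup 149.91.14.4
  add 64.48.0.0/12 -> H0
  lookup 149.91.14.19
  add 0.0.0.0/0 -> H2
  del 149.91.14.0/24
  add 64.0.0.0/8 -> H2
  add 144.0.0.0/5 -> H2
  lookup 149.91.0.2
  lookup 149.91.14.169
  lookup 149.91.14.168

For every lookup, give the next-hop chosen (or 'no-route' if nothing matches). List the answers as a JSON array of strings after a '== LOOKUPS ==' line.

Trace:
  add 149.91.14.160/28 -> H0 at depth 28
  del 149.91.14.160/28 (clear depth 28)
  add 149.91.14.160/28 -> H0 at depth 28
  Q 149.91.14.160: descend 1001010101011011000011101010 ; hops seen [H0] ; pick H0
  add 149.91.0.0/16 -> H0 at depth 16
  add 0.0.0.0/0 -> H2 at depth 0
  add 149.91.0.0/16 -> H1 at depth 16
  add 149.91.14.0/24 -> H1 at depth 24
  Q 149.91.0.42: descend 10010101010110110000 ; hops seen [H2,H1] ; pick H1
  add 0.0.0.0/0 -> H1 at depth 0
  Q 149.91.14.163: descend 1001010101011011000011101010 ; hops seen [H1,H1,H1,H0] ; pick H0
  add 0.0.0.0/0 -> H0 at depth 0
  add 149.91.14.169/32 -> H1 at depth 32
  Q 180.221.35.249: descend 10 ; hops seen [H0] ; pick H0
  Q 212.134.23.214: descend 1 ; hops seen [H0] ; pick H0
  del 149.91.14.160/28 (clear depth 28)
  Q 149.91.0.63: descend 10010101010110110000 ; hops seen [H0,H1] ; pick H1
  Q 149.91.14.4: descend 100101010101101100001110 ; hops seen [H0,H1,H1] ; pick H1
  add 64.48.0.0/12 -> H0 at depth 12
  Q 149.91.14.19: descend 100101010101101100001110 ; hops seen [H0,H1,H1] ; pick H1
  add 0.0.0.0/0 -> H2 at depth 0
  del 149.91.14.0/24 (clear depth 24)
  add 64.0.0.0/8 -> H2 at depth 8
  add 144.0.0.0/5 -> H2 at depth 5
  Q 149.91.0.2: descend 10010101010110110000 ; hops seen [H2,H2,H1] ; pick H1
  Q 149.91.14.169: descend 10010101010110110000111010101001 ; hops seen [H2,H2,H1,H1] ; pick H1
  Q 149.91.14.168: descend 1001010101011011000011101010100 ; hops seen [H2,H2,H1] ; pick H1

== LOOKUPS ==
["H0","H1","H0","H0","H0","H1","H1","H1","H1","H1","H1"]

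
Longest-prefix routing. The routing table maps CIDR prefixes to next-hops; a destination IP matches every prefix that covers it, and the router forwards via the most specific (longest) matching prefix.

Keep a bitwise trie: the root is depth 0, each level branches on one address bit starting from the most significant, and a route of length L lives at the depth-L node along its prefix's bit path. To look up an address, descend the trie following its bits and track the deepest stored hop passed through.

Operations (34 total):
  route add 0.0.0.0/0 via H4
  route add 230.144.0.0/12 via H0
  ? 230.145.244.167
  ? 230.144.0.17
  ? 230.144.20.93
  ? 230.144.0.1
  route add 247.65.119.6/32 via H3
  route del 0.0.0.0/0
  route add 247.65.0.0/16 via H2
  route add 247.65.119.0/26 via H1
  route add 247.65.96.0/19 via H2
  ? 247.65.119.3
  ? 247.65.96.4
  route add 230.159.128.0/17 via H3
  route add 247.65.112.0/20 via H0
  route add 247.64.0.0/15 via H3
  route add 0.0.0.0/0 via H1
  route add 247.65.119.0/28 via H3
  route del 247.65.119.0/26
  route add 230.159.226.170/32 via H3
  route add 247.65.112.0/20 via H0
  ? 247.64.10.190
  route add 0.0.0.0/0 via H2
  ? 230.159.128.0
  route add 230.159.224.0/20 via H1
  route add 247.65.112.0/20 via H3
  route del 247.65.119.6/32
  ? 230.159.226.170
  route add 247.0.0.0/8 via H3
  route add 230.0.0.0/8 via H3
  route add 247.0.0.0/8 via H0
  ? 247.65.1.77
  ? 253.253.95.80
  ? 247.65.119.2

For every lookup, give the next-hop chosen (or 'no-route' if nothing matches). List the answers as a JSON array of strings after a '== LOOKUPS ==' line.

Apply in order:
  add 0.0.0.0/0 -> H4 at depth 0
  add 230.144.0.0/12 -> H0 at depth 12
  lookup 230.145.244.167: bits 111001101001 walk d0:H4→d1:-→d2:-→d3:-→d4:-→d5:-→d6:-→d7:-→d8:-→d9:-→d10:-→d11:-→d12:H0 -> H0
  lookup 230.144.0.17: bits 111001101001 walk d0:H4→d1:-→d2:-→d3:-→d4:-→d5:-→d6:-→d7:-→d8:-→d9:-→d10:-→d11:-→d12:H0 -> H0
  lookup 230.144.20.93: bits 111001101001 walk d0:H4→d1:-→d2:-→d3:-→d4:-→d5:-→d6:-→d7:-→d8:-→d9:-→d10:-→d11:-→d12:H0 -> H0
  lookup 230.144.0.1: bits 111001101001 walk d0:H4→d1:-→d2:-→d3:-→d4:-→d5:-→d6:-→d7:-→d8:-→d9:-→d10:-→d11:-→d12:H0 -> H0
  add 247.65.119.6/32 -> H3 at depth 32
  del 0.0.0.0/0 (clear depth 0)
  add 247.65.0.0/16 -> H2 at depth 16
  add 247.65.119.0/26 -> H1 at depth 26
  add 247.65.96.0/19 -> H2 at depth 19
  lookup 247.65.119.3: bits 11110111010000010111011100000 walk d0:-→d1:-→d2:-→d3:-→d4:-→d5:-→d6:-→d7:-→d8:-→d9:-→d10:-→d11:-→d12:-→d13:-→d14:-→d15:-→d16:H2→d17:-→d18:-→d19:H2→d20:-→d21:-→d22:-→d23:-→d24:-→d25:-→d26:H1→d27:-→d28:-→d29:- -> H1
  lookup 247.65.96.4: bits 1111011101000001011 walk d0:-→d1:-→d2:-→d3:-→d4:-→d5:-→d6:-→d7:-→d8:-→d9:-→d10:-→d11:-→d12:-→d13:-→d14:-→d15:-→d16:H2→d17:-→d18:-→d19:H2 -> H2
  add 230.159.128.0/17 -> H3 at depth 17
  add 247.65.112.0/20 -> H0 at depth 20
  add 247.64.0.0/15 -> H3 at depth 15
  add 0.0.0.0/0 -> H1 at depth 0
  add 247.65.119.0/28 -> H3 at depth 28
  del 247.65.119.0/26 (clear depth 26)
  add 230.159.226.170/32 -> H3 at depth 32
  add 247.65.112.0/20 -> H0 at depth 20
  lookup 247.64.10.190: bits 111101110100000 walk d0:H1→d1:-→d2:-→d3:-→d4:-→d5:-→d6:-→d7:-→d8:-→d9:-→d10:-→d11:-→d12:-→d13:-→d14:-→d15:H3 -> H3
  add 0.0.0.0/0 -> H2 at depth 0
  lookup 230.159.128.0: bits 11100110100111111 walk d0:H2→d1:-→d2:-→d3:-→d4:-→d5:-→d6:-→d7:-→d8:-→d9:-→d10:-→d11:-→d12:H0→d13:-→d14:-→d15:-→d16:-→d17:H3 -> H3
  add 230.159.224.0/20 -> H1 at depth 20
  add 247.65.112.0/20 -> H3 at depth 20
  del 247.65.119.6/32 (clear depth 32)
  lookup 230.159.226.170: bits 11100110100111111110001010101010 walk d0:H2→d1:-→d2:-→d3:-→d4:-→d5:-→d6:-→d7:-→d8:-→d9:-→d10:-→d11:-→d12:H0→d13:-→d14:-→d15:-→d16:-→d17:H3→d18:-→d19:-→d20:H1→d21:-→d22:-→d23:-→d24:-→d25:-→d26:-→d27:-→d28:-→d29:-→d30:-→d31:-→d32:H3 -> H3
  add 247.0.0.0/8 -> H3 at depth 8
  add 230.0.0.0/8 -> H3 at depth 8
  add 247.0.0.0/8 -> H0 at depth 8
  lookup 247.65.1.77: bits 11110111010000010 walk d0:H2→d1:-→d2:-→d3:-→d4:-→d5:-→d6:-→d7:-→d8:H0→d9:-→d10:-→d11:-→d12:-→d13:-→d14:-→d15:H3→d16:H2→d17:- -> H2
  lookup 253.253.95.80: bits 1111 walk d0:H2→d1:-→d2:-→d3:-→d4:- -> H2
  lookup 247.65.119.2: bits 11110111010000010111011100000 walk d0:H2→d1:-→d2:-→d3:-→d4:-→d5:-→d6:-→d7:-→d8:H0→d9:-→d10:-→d11:-→d12:-→d13:-→d14:-→d15:H3→d16:H2→d17:-→d18:-→d19:H2→d20:H3→d21:-→d22:-→d23:-→d24:-→d25:-→d26:-→d27:-→d28:H3→d29:- -> H3

== LOOKUPS ==
["H0","H0","H0","H0","H1","H2","H3","H3","H3","H2","H2","H3"]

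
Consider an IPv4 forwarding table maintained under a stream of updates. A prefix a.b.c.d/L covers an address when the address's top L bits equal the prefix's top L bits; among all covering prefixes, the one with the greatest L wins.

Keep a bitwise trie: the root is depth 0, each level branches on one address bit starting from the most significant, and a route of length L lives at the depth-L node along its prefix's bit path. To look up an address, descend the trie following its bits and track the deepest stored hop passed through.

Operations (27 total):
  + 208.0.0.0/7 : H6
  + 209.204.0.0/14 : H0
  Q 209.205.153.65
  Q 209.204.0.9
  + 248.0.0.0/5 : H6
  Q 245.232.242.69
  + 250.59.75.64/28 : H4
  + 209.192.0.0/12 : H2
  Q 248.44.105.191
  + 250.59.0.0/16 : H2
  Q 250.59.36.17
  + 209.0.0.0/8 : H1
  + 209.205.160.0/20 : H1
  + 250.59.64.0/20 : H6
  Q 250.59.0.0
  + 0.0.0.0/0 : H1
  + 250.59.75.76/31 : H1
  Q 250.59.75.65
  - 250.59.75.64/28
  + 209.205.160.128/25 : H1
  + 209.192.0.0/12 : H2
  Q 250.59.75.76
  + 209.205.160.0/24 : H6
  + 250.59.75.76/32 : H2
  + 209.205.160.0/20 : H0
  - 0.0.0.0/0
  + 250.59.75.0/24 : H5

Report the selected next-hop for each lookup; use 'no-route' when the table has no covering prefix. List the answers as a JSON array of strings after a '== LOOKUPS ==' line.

Process each operation:
  + 208.0.0.0/7 (H6) depth=7
  + 209.204.0.0/14 (H0) depth=14
  ? 209.205.153.65  path d0:-→d1:-→d2:-→d3:-→d4:-→d5:-→d6:-→d7:H6→d8:-→d9:-→d10:-→d11:-→d12:-→d13:-→d14:H0  best=H0
  ? 209.204.0.9  path d0:-→d1:-→d2:-→d3:-→d4:-→d5:-→d6:-→d7:H6→d8:-→d9:-→d10:-→d11:-→d12:-→d13:-→d14:H0  best=H0
  + 248.0.0.0/5 (H6) depth=5
  ? 245.232.242.69  path d0:-→d1:-→d2:-→d3:-→d4:-  best=no-route
  + 250.59.75.64/28 (H4) depth=28
  + 209.192.0.0/12 (H2) depth=12
  ? 248.44.105.191  path d0:-→d1:-→d2:-→d3:-→d4:-→d5:H6→d6:-  best=H6
  + 250.59.0.0/16 (H2) depth=16
  ? 250.59.36.17  path d0:-→d1:-→d2:-→d3:-→d4:-→d5:H6→d6:-→d7:-→d8:-→d9:-→d10:-→d11:-→d12:-→d13:-→d14:-→d15:-→d16:H2→d17:-  best=H2
  + 209.0.0.0/8 (H1) depth=8
  + 209.205.160.0/20 (H1) depth=20
  + 250.59.64.0/20 (H6) depth=20
  ? 250.59.0.0  path d0:-→d1:-→d2:-→d3:-→d4:-→d5:H6→d6:-→d7:-→d8:-→d9:-→d10:-→d11:-→d12:-→d13:-→d14:-→d15:-→d16:H2→d17:-  best=H2
  + 0.0.0.0/0 (H1) depth=0
  + 250.59.75.76/31 (H1) depth=31
  ? 250.59.75.65  path d0:H1→d1:-→d2:-→d3:-→d4:-→d5:H6→d6:-→d7:-→d8:-→d9:-→d10:-→d11:-→d12:-→d13:-→d14:-→d15:-→d16:H2→d17:-→d18:-→d19:-→d20:H6→d21:-→d22:-→d23:-→d24:-→d25:-→d26:-→d27:-→d28:H4  best=H4
  - 250.59.75.64/28 clear@28
  + 209.205.160.128/25 (H1) depth=25
  + 209.192.0.0/12 (H2) depth=12
  ? 250.59.75.76  path d0:H1→d1:-→d2:-→d3:-→d4:-→d5:H6→d6:-→d7:-→d8:-→d9:-→d10:-→d11:-→d12:-→d13:-→d14:-→d15:-→d16:H2→d17:-→d18:-→d19:-→d20:H6→d21:-→d22:-→d23:-→d24:-→d25:-→d26:-→d27:-→d28:-→d29:-→d30:-→d31:H1  best=H1
  + 209.205.160.0/24 (H6) depth=24
  + 250.59.75.76/32 (H2) depth=32
  + 209.205.160.0/20 (H0) depth=20
  - 0.0.0.0/0 clear@0
  + 250.59.75.0/24 (H5) depth=24

== LOOKUPS ==
["H0","H0","no-route","H6","H2","H2","H4","H1"]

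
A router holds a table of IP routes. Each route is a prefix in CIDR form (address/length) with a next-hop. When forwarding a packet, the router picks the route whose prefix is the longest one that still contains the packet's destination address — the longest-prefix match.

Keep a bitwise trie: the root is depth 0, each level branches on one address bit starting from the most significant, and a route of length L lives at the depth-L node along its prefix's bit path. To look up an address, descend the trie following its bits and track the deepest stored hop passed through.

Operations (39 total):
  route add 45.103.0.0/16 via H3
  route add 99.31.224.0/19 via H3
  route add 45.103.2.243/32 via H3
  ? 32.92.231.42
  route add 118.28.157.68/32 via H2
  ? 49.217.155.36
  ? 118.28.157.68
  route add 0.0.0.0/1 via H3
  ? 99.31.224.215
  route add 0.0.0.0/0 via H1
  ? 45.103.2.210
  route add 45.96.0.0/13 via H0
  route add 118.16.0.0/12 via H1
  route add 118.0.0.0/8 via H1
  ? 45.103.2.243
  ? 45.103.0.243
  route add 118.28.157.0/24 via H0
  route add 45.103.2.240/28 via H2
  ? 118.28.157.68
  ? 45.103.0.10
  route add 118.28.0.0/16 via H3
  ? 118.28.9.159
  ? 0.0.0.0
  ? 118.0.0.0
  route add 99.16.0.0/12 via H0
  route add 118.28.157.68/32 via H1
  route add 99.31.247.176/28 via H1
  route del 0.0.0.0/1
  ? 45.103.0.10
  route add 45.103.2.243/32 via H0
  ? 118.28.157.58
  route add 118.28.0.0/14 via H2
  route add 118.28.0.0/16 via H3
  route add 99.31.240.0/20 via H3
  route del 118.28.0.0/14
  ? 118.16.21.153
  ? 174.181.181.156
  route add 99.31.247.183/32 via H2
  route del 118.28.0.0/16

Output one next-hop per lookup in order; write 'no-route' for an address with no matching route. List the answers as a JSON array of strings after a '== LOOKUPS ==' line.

Process each operation:
  + 45.103.0.0/16 (H3) depth=16
  + 99.31.224.0/19 (H3) depth=19
  + 45.103.2.243/32 (H3) depth=32
  Q 32.92.231.42: descend 0010 ; hops seen [∅] ; pick no-route
  + 118.28.157.68/32 (H2) depth=32
  Q 49.217.155.36: descend 001 ; hops seen [∅] ; pick no-route
  Q 118.28.157.68: descend 01110110000111001001110101000100 ; hops seen [H2] ; pick H2
  + 0.0.0.0/1 (H3) depth=1
  Q 99.31.224.215: descend 0110001100011111111 ; hops seen [H3,H3] ; pick H3
  + 0.0.0.0/0 (H1) depth=0
  Q 45.103.2.210: descend 00101101011001110000001011 ; hops seen [H1,H3,H3] ; pick H3
  + 45.96.0.0/13 (H0) depth=13
  + 118.16.0.0/12 (H1) depth=12
  + 118.0.0.0/8 (H1) depth=8
  Q 45.103.2.243: descend 00101101011001110000001011110011 ; hops seen [H1,H3,H0,H3,H3] ; pick H3
  Q 45.103.0.243: descend 0010110101100111000000 ; hops seen [H1,H3,H0,H3] ; pick H3
  + 118.28.157.0/24 (H0) depth=24
  + 45.103.2.240/28 (H2) depth=28
  Q 118.28.157.68: descend 01110110000111001001110101000100 ; hops seen [H1,H3,H1,H1,H0,H2] ; pick H2
  Q 45.103.0.10: descend 0010110101100111000000 ; hops seen [H1,H3,H0,H3] ; pick H3
  + 118.28.0.0/16 (H3) depth=16
  Q 118.28.9.159: descend 0111011000011100 ; hops seen [H1,H3,H1,H1,H3] ; pick H3
  Q 0.0.0.0: descend 00 ; hops seen [H1,H3] ; pick H3
  Q 118.0.0.0: descend 01110110000 ; hops seen [H1,H3,H1] ; pick H1
  + 99.16.0.0/12 (H0) depth=12
  + 118.28.157.68/32 (H1) depth=32
  + 99.31.247.176/28 (H1) depth=28
  del 0.0.0.0/1 (clear depth 1)
  Q 45.103.0.10: descend 0010110101100111000000 ; hops seen [H1,H0,H3] ; pick H3
  + 45.103.2.243/32 (H0) depth=32
  Q 118.28.157.58: descend 0111011000011100100111010 ; hops seen [H1,H1,H1,H3,H0] ; pick H0
  + 118.28.0.0/14 (H2) depth=14
  + 118.28.0.0/16 (H3) depth=16
  + 99.31.240.0/20 (H3) depth=20
  del 118.28.0.0/14 (clear depth 14)
  Q 118.16.21.153: descend 011101100001 ; hops seen [H1,H1,H1] ; pick H1
  Q 174.181.181.156: descend ε ; hops seen [H1] ; pick H1
  + 99.31.247.183/32 (H2) depth=32
  del 118.28.0.0/16 (clear depth 16)

== LOOKUPS ==
["no-route","no-route","H2","H3","H3","H3","H3","H2","H3","H3","H3","H1","H3","H0","H1","H1"]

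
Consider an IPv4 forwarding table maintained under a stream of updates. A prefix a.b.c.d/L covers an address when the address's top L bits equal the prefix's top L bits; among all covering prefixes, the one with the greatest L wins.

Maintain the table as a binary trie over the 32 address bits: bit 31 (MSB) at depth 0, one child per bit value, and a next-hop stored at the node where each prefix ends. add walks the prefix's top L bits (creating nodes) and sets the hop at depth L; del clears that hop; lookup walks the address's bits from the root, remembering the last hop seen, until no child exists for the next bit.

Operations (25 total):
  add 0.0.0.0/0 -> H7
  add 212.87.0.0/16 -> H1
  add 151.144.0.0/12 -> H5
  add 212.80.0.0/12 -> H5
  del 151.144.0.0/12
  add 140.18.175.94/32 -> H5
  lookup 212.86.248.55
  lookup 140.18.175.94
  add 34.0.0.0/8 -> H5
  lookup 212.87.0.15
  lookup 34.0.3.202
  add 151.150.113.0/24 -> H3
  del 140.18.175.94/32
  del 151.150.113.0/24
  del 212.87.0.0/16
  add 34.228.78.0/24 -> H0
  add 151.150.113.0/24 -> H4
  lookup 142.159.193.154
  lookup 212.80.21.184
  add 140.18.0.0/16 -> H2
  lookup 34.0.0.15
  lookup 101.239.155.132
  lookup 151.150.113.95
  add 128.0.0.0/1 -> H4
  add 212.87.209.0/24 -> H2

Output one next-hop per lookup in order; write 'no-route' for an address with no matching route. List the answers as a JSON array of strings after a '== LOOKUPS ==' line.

Apply in order:
  + 0.0.0.0/0 (H7) depth=0
  + 212.87.0.0/16 (H1) depth=16
  + 151.144.0.0/12 (H5) depth=12
  + 212.80.0.0/12 (H5) depth=12
  - 151.144.0.0/12 clear@12
  + 140.18.175.94/32 (H5) depth=32
  lookup 212.86.248.55: bits 110101000101011 walk d0:H7→d1:-→d2:-→d3:-→d4:-→d5:-→d6:-→d7:-→d8:-→d9:-→d10:-→d11:-→d12:H5→d13:-→d14:-→d15:- -> H5
  lookup 140.18.175.94: bits 10001100000100101010111101011110 walk d0:H7→d1:-→d2:-→d3:-→d4:-→d5:-→d6:-→d7:-→d8:-→d9:-→d10:-→d11:-→d12:-→d13:-→d14:-→d15:-→d16:-→d17:-→d18:-→d19:-→d20:-→d21:-→d22:-→d23:-→d24:-→d25:-→d26:-→d27:-→d28:-→d29:-→d30:-→d31:-→d32:H5 -> H5
  + 34.0.0.0/8 (H5) depth=8
  lookup 212.87.0.15: bits 1101010001010111 walk d0:H7→d1:-→d2:-→d3:-→d4:-→d5:-→d6:-→d7:-→d8:-→d9:-→d10:-→d11:-→d12:H5→d13:-→d14:-→d15:-→d16:H1 -> H1
  lookup 34.0.3.202: bits 00100010 walk d0:H7→d1:-→d2:-→d3:-→d4:-→d5:-→d6:-→d7:-→d8:H5 -> H5
  + 151.150.113.0/24 (H3) depth=24
  - 140.18.175.94/32 clear@32
  - 151.150.113.0/24 clear@24
  - 212.87.0.0/16 clear@16
  + 34.228.78.0/24 (H0) depth=24
  + 151.150.113.0/24 (H4) depth=24
  lookup 142.159.193.154: bits 100011 walk d0:H7→d1:-→d2:-→d3:-→d4:-→d5:-→d6:- -> H7
  lookup 212.80.21.184: bits 1101010001010 walk d0:H7→d1:-→d2:-→d3:-→d4:-→d5:-→d6:-→d7:-→d8:-→d9:-→d10:-→d11:-→d12:H5→d13:- -> H5
  + 140.18.0.0/16 (H2) depth=16
  lookup 34.0.0.15: bits 00100010 walk d0:H7→d1:-→d2:-→d3:-→d4:-→d5:-→d6:-→d7:-→d8:H5 -> H5
  lookup 101.239.155.132: bits 0 walk d0:H7→d1:- -> H7
  lookup 151.150.113.95: bits 100101111001011001110001 walk d0:H7→d1:-→d2:-→d3:-→d4:-→d5:-→d6:-→d7:-→d8:-→d9:-→d10:-→d11:-→d12:-→d13:-→d14:-→d15:-→d16:-→d17:-→d18:-→d19:-→d20:-→d21:-→d22:-→d23:-→d24:H4 -> H4
  + 128.0.0.0/1 (H4) depth=1
  + 212.87.209.0/24 (H2) depth=24

== LOOKUPS ==
["H5","H5","H1","H5","H7","H5","H5","H7","H4"]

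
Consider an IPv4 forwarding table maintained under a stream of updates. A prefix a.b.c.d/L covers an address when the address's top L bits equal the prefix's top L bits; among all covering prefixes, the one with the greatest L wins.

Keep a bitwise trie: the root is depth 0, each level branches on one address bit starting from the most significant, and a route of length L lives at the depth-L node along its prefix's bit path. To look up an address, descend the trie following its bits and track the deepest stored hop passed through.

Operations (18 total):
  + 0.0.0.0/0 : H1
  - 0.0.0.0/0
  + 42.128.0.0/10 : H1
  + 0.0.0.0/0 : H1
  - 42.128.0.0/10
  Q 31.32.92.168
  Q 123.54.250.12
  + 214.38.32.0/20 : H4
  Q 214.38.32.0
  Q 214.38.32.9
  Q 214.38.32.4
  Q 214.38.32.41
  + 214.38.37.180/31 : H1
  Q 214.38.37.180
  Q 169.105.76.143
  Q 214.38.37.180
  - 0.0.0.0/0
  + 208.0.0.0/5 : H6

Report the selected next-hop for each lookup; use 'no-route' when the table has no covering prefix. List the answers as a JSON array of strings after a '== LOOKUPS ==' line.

Apply in order:
  + 0.0.0.0/0 (H1) depth=0
  - 0.0.0.0/0 clear@0
  + 42.128.0.0/10 (H1) depth=10
  + 0.0.0.0/0 (H1) depth=0
  - 42.128.0.0/10 clear@10
  lookup 31.32.92.168: bits 00 walk d0:H1→d1:-→d2:- -> H1
  lookup 123.54.250.12: bits 0 walk d0:H1→d1:- -> H1
  + 214.38.32.0/20 (H4) depth=20
  lookup 214.38.32.0: bits 11010110001001100010 walk d0:H1→d1:-→d2:-→d3:-→d4:-→d5:-→d6:-→d7:-→d8:-→d9:-→d10:-→d11:-→d12:-→d13:-→d14:-→d15:-→d16:-→d17:-→d18:-→d19:-→d20:H4 -> H4
  lookup 214.38.32.9: bits 11010110001001100010 walk d0:H1→d1:-→d2:-→d3:-→d4:-→d5:-→d6:-→d7:-→d8:-→d9:-→d10:-→d11:-→d12:-→d13:-→d14:-→d15:-→d16:-→d17:-→d18:-→d19:-→d20:H4 -> H4
  lookup 214.38.32.4: bits 11010110001001100010 walk d0:H1→d1:-→d2:-→d3:-→d4:-→d5:-→d6:-→d7:-→d8:-→d9:-→d10:-→d11:-→d12:-→d13:-→d14:-→d15:-→d16:-→d17:-→d18:-→d19:-→d20:H4 -> H4
  lookup 214.38.32.41: bits 11010110001001100010 walk d0:H1→d1:-→d2:-→d3:-→d4:-→d5:-→d6:-→d7:-→d8:-→d9:-→d10:-→d11:-→d12:-→d13:-→d14:-→d15:-→d16:-→d17:-→d18:-→d19:-→d20:H4 -> H4
  + 214.38.37.180/31 (H1) depth=31
  lookup 214.38.37.180: bits 1101011000100110001001011011010 walk d0:H1→d1:-→d2:-→d3:-→d4:-→d5:-→d6:-→d7:-→d8:-→d9:-→d10:-→d11:-→d12:-→d13:-→d14:-→d15:-→d16:-→d17:-→d18:-→d19:-→d20:H4→d21:-→d22:-→d23:-→d24:-→d25:-→d26:-→d27:-→d28:-→d29:-→d30:-→d31:H1 -> H1
  lookup 169.105.76.143: bits 1 walk d0:H1→d1:- -> H1
  lookup 214.38.37.180: bits 1101011000100110001001011011010 walk d0:H1→d1:-→d2:-→d3:-→d4:-→d5:-→d6:-→d7:-→d8:-→d9:-→d10:-→d11:-→d12:-→d13:-→d14:-→d15:-→d16:-→d17:-→d18:-→d19:-→d20:H4→d21:-→d22:-→d23:-→d24:-→d25:-→d26:-→d27:-→d28:-→d29:-→d30:-→d31:H1 -> H1
  - 0.0.0.0/0 clear@0
  + 208.0.0.0/5 (H6) depth=5

== LOOKUPS ==
["H1","H1","H4","H4","H4","H4","H1","H1","H1"]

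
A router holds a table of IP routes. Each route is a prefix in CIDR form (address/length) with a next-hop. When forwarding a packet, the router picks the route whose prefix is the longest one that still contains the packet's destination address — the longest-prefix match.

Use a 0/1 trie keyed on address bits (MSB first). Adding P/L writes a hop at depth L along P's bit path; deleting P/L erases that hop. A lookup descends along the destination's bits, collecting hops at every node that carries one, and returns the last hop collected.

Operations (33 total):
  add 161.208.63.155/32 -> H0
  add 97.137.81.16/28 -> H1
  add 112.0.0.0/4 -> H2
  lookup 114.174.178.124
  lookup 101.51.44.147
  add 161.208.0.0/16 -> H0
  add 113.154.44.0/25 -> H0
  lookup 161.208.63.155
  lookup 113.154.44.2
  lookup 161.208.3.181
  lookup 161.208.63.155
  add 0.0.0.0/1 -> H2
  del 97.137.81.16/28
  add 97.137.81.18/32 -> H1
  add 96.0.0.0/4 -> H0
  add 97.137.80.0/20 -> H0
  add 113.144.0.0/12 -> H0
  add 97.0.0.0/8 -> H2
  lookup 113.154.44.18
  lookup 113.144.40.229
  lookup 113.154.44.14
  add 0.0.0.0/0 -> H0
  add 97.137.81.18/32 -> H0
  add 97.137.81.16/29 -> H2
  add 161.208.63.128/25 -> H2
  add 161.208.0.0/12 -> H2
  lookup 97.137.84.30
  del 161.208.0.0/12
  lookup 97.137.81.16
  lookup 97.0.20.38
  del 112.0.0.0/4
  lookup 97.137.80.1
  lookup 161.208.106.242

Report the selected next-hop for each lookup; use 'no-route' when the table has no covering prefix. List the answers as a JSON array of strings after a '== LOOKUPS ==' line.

Apply in order:
  add 161.208.63.155/32 -> H0 at depth 32
  add 97.137.81.16/28 -> H1 at depth 28
  add 112.0.0.0/4 -> H2 at depth 4
  Q 114.174.178.124: descend 0111 ; hops seen [H2] ; pick H2
  Q 101.51.44.147: descend 01100 ; hops seen [∅] ; pick no-route
  add 161.208.0.0/16 -> H0 at depth 16
  add 113.154.44.0/25 -> H0 at depth 25
  Q 161.208.63.155: descend 10100001110100000011111110011011 ; hops seen [H0,H0] ; pick H0
  Q 113.154.44.2: descend 0111000110011010001011000 ; hops seen [H2,H0] ; pick H0
  Q 161.208.3.181: descend 101000011101000000 ; hops seen [H0] ; pick H0
  Q 161.208.63.155: descend 10100001110100000011111110011011 ; hops seen [H0,H0] ; pick H0
  add 0.0.0.0/1 -> H2 at depth 1
  del 97.137.81.16/28 (clear depth 28)
  add 97.137.81.18/32 -> H1 at depth 32
  add 96.0.0.0/4 -> H0 at depth 4
  add 97.137.80.0/20 -> H0 at depth 20
  add 113.144.0.0/12 -> H0 at depth 12
  add 97.0.0.0/8 -> H2 at depth 8
  Q 113.154.44.18: descend 0111000110011010001011000 ; hops seen [H2,H2,H0,H0] ; pick H0
  Q 113.144.40.229: descend 011100011001 ; hops seen [H2,H2,H0] ; pick H0
  Q 113.154.44.14: descend 0111000110011010001011000 ; hops seen [H2,H2,H0,H0] ; pick H0
  add 0.0.0.0/0 -> H0 at depth 0
  add 97.137.81.18/32 -> H0 at depth 32
  add 97.137.81.16/29 -> H2 at depth 29
  add 161.208.63.128/25 -> H2 at depth 25
  add 161.208.0.0/12 -> H2 at depth 12
  Q 97.137.84.30: descend 011000011000100101010 ; hops seen [H0,H2,H0,H2,H0] ; pick H0
  del 161.208.0.0/12 (clear depth 12)
  Q 97.137.81.16: descend 011000011000100101010001000100 ; hops seen [H0,H2,H0,H2,H0,H2] ; pick H2
  Q 97.0.20.38: descend 01100001 ; hops seen [H0,H2,H0,H2] ; pick H2
  del 112.0.0.0/4 (clear depth 4)
  Q 97.137.80.1: descend 01100001100010010101000 ; hops seen [H0,H2,H0,H2,H0] ; pick H0
  Q 161.208.106.242: descend 10100001110100000 ; hops seen [H0,H0] ; pick H0

== LOOKUPS ==
["H2","no-route","H0","H0","H0","H0","H0","H0","H0","H0","H2","H2","H0","H0"]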